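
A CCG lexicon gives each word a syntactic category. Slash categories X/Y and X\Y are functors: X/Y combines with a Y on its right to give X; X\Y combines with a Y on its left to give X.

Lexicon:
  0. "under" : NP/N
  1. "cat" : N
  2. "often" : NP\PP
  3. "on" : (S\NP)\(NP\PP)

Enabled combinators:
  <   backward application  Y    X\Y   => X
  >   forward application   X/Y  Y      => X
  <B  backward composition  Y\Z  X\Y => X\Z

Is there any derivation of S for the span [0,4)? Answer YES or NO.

[0,4] S   <
  [0,2] NP   >
    [0,1] "under" : NP/N
    [1,2] "cat" : N
  [2,4] S\NP   <
    [2,3] "often" : NP\PP
    [3,4] "on" : (S\NP)\(NP\PP)

YES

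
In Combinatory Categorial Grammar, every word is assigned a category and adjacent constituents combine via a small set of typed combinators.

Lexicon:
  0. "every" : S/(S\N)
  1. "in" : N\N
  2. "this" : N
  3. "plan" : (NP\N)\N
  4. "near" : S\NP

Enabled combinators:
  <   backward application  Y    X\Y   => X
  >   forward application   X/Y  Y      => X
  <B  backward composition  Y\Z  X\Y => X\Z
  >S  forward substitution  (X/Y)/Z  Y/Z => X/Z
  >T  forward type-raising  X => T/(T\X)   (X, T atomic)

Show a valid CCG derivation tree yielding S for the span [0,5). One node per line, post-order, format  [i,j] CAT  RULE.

[0,5] S   >
  [0,1] "every" : S/(S\N)
  [1,5] S\N   <B
    [1,2] "in" : N\N
    [2,5] S\N   <B
      [2,4] NP\N   <
        [2,3] "this" : N
        [3,4] "plan" : (NP\N)\N
      [4,5] "near" : S\NP

[0,1] S/(S\N)  lex  "every"
[1,2] N\N  lex  "in"
[2,3] N  lex  "this"
[3,4] (NP\N)\N  lex  "plan"
[2,4] NP\N  <  k=3
[4,5] S\NP  lex  "near"
[2,5] S\N  <B  k=4
[1,5] S\N  <B  k=2
[0,5] S  >  k=1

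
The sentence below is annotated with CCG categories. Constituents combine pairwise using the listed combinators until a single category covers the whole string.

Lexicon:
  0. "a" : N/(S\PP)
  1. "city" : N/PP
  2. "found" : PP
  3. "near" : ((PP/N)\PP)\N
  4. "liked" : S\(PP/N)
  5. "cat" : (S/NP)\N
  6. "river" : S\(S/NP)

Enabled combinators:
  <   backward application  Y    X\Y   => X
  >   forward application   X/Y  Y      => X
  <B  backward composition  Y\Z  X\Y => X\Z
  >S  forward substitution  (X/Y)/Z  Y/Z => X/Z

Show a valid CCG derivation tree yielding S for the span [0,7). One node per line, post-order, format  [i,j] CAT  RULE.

[0,7] S   <
  [0,5] N   >
    [0,1] "a" : N/(S\PP)
    [1,5] S\PP   <B
      [1,4] (PP/N)\PP   <
        [1,3] N   >
          [1,2] "city" : N/PP
          [2,3] "found" : PP
        [3,4] "near" : ((PP/N)\PP)\N
      [4,5] "liked" : S\(PP/N)
  [5,7] S\N   <B
    [5,6] "cat" : (S/NP)\N
    [6,7] "river" : S\(S/NP)

[0,1] N/(S\PP)  lex  "a"
[1,2] N/PP  lex  "city"
[2,3] PP  lex  "found"
[1,3] N  >  k=2
[3,4] ((PP/N)\PP)\N  lex  "near"
[1,4] (PP/N)\PP  <  k=3
[4,5] S\(PP/N)  lex  "liked"
[1,5] S\PP  <B  k=4
[0,5] N  >  k=1
[5,6] (S/NP)\N  lex  "cat"
[6,7] S\(S/NP)  lex  "river"
[5,7] S\N  <B  k=6
[0,7] S  <  k=5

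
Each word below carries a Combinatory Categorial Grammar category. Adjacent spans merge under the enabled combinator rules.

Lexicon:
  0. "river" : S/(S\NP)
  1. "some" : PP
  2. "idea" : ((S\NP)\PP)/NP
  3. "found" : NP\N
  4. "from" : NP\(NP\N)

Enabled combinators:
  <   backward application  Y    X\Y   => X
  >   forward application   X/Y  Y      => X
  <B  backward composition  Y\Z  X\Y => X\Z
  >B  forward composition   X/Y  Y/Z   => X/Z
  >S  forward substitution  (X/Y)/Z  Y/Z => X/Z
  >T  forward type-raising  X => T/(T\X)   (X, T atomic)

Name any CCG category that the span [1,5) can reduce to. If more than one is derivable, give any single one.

[0,5] S   >
  [0,1] "river" : S/(S\NP)
  [1,5] S\NP   <
    [1,2] "some" : PP
    [2,5] (S\NP)\PP   >
      [2,3] "idea" : ((S\NP)\PP)/NP
      [3,5] NP   <
        [3,4] "found" : NP\N
        [4,5] "from" : NP\(NP\N)

S\NP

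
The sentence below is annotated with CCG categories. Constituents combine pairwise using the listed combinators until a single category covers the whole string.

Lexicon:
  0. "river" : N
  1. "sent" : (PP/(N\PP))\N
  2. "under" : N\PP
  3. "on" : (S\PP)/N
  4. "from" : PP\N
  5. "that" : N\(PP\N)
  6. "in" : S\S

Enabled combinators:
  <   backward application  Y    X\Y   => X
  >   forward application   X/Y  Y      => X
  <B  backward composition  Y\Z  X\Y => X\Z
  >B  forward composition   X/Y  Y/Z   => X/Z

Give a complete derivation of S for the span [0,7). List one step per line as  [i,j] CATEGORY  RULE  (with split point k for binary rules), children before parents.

[0,7] S   <
  [0,3] PP   >
    [0,2] PP/(N\PP)   <
      [0,1] "river" : N
      [1,2] "sent" : (PP/(N\PP))\N
    [2,3] "under" : N\PP
  [3,7] S\PP   <B
    [3,6] S\PP   >
      [3,4] "on" : (S\PP)/N
      [4,6] N   <
        [4,5] "from" : PP\N
        [5,6] "that" : N\(PP\N)
    [6,7] "in" : S\S

[0,1] N  lex  "river"
[1,2] (PP/(N\PP))\N  lex  "sent"
[0,2] PP/(N\PP)  <  k=1
[2,3] N\PP  lex  "under"
[0,3] PP  >  k=2
[3,4] (S\PP)/N  lex  "on"
[4,5] PP\N  lex  "from"
[5,6] N\(PP\N)  lex  "that"
[4,6] N  <  k=5
[3,6] S\PP  >  k=4
[6,7] S\S  lex  "in"
[3,7] S\PP  <B  k=6
[0,7] S  <  k=3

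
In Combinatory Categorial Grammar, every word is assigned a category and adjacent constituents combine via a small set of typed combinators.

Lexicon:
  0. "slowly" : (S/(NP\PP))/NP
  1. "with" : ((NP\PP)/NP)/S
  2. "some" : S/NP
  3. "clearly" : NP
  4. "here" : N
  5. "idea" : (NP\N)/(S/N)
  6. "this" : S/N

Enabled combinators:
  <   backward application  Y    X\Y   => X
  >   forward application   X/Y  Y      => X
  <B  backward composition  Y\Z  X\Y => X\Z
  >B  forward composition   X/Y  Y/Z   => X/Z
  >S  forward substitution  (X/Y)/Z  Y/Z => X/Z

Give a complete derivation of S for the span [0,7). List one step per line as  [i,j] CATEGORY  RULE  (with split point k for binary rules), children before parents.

[0,1] (S/(NP\PP))/NP  lex  "slowly"
[1,2] ((NP\PP)/NP)/S  lex  "with"
[2,3] S/NP  lex  "some"
[3,4] NP  lex  "clearly"
[2,4] S  >  k=3
[1,4] (NP\PP)/NP  >  k=2
[0,4] S/NP  >S  k=1
[4,5] N  lex  "here"
[5,6] (NP\N)/(S/N)  lex  "idea"
[6,7] S/N  lex  "this"
[5,7] NP\N  >  k=6
[4,7] NP  <  k=5
[0,7] S  >  k=4

[0,7] S   >
  [0,4] S/NP   >S
    [0,1] "slowly" : (S/(NP\PP))/NP
    [1,4] (NP\PP)/NP   >
      [1,2] "with" : ((NP\PP)/NP)/S
      [2,4] S   >
        [2,3] "some" : S/NP
        [3,4] "clearly" : NP
  [4,7] NP   <
    [4,5] "here" : N
    [5,7] NP\N   >
      [5,6] "idea" : (NP\N)/(S/N)
      [6,7] "this" : S/N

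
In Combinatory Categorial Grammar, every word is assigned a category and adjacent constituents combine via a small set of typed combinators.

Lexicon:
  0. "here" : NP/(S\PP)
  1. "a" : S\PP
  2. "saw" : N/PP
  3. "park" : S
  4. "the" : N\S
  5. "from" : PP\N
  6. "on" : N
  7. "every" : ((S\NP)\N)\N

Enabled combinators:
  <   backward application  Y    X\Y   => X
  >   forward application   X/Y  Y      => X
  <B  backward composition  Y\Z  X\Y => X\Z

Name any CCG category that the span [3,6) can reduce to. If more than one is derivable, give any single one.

PP

[0,8] S   <
  [0,2] NP   >
    [0,1] "here" : NP/(S\PP)
    [1,2] "a" : S\PP
  [2,8] S\NP   <
    [2,6] N   >
      [2,3] "saw" : N/PP
      [3,6] PP   <
        [3,4] "park" : S
        [4,6] PP\S   <B
          [4,5] "the" : N\S
          [5,6] "from" : PP\N
    [6,8] (S\NP)\N   <
      [6,7] "on" : N
      [7,8] "every" : ((S\NP)\N)\N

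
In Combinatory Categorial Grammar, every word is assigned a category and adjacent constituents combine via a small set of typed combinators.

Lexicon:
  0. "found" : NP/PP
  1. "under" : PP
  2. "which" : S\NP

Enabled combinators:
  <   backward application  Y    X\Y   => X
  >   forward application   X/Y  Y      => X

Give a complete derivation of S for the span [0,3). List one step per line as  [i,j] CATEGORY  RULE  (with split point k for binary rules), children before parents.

[0,3] S   <
  [0,2] NP   >
    [0,1] "found" : NP/PP
    [1,2] "under" : PP
  [2,3] "which" : S\NP

[0,1] NP/PP  lex  "found"
[1,2] PP  lex  "under"
[0,2] NP  >  k=1
[2,3] S\NP  lex  "which"
[0,3] S  <  k=2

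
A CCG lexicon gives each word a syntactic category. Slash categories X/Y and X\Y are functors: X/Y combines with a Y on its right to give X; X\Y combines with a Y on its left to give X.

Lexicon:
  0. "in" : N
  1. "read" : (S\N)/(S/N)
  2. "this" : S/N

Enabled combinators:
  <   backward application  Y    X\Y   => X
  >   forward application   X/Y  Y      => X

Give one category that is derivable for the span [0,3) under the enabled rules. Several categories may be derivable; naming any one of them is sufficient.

S

[0,3] S   <
  [0,1] "in" : N
  [1,3] S\N   >
    [1,2] "read" : (S\N)/(S/N)
    [2,3] "this" : S/N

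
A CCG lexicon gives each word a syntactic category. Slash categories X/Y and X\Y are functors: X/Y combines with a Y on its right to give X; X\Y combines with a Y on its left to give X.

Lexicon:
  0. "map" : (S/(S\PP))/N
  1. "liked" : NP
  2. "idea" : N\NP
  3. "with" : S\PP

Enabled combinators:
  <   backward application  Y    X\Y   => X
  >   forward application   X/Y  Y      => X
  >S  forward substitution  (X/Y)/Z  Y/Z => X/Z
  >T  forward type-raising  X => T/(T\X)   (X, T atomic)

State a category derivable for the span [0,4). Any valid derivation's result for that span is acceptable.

[0,4] S   >
  [0,3] S/(S\PP)   >
    [0,1] "map" : (S/(S\PP))/N
    [1,3] N   <
      [1,2] "liked" : NP
      [2,3] "idea" : N\NP
  [3,4] "with" : S\PP

S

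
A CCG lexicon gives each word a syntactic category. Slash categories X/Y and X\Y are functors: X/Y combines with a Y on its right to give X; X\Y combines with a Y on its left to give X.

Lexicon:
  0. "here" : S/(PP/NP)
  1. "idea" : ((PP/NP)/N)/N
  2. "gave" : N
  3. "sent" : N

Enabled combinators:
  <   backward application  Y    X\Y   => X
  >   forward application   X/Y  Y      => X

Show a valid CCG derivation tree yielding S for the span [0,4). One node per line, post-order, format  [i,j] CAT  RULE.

[0,1] S/(PP/NP)  lex  "here"
[1,2] ((PP/NP)/N)/N  lex  "idea"
[2,3] N  lex  "gave"
[1,3] (PP/NP)/N  >  k=2
[3,4] N  lex  "sent"
[1,4] PP/NP  >  k=3
[0,4] S  >  k=1

[0,4] S   >
  [0,1] "here" : S/(PP/NP)
  [1,4] PP/NP   >
    [1,3] (PP/NP)/N   >
      [1,2] "idea" : ((PP/NP)/N)/N
      [2,3] "gave" : N
    [3,4] "sent" : N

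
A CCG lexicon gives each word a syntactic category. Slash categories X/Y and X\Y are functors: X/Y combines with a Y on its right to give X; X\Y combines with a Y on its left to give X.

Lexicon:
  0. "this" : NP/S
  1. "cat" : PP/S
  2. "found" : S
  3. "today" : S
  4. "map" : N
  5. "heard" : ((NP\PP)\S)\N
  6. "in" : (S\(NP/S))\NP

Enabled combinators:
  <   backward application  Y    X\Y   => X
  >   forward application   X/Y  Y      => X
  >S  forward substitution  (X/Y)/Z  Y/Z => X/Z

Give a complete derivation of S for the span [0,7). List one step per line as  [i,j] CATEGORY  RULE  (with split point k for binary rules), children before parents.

[0,1] NP/S  lex  "this"
[1,2] PP/S  lex  "cat"
[2,3] S  lex  "found"
[1,3] PP  >  k=2
[3,4] S  lex  "today"
[4,5] N  lex  "map"
[5,6] ((NP\PP)\S)\N  lex  "heard"
[4,6] (NP\PP)\S  <  k=5
[3,6] NP\PP  <  k=4
[1,6] NP  <  k=3
[6,7] (S\(NP/S))\NP  lex  "in"
[1,7] S\(NP/S)  <  k=6
[0,7] S  <  k=1

[0,7] S   <
  [0,1] "this" : NP/S
  [1,7] S\(NP/S)   <
    [1,6] NP   <
      [1,3] PP   >
        [1,2] "cat" : PP/S
        [2,3] "found" : S
      [3,6] NP\PP   <
        [3,4] "today" : S
        [4,6] (NP\PP)\S   <
          [4,5] "map" : N
          [5,6] "heard" : ((NP\PP)\S)\N
    [6,7] "in" : (S\(NP/S))\NP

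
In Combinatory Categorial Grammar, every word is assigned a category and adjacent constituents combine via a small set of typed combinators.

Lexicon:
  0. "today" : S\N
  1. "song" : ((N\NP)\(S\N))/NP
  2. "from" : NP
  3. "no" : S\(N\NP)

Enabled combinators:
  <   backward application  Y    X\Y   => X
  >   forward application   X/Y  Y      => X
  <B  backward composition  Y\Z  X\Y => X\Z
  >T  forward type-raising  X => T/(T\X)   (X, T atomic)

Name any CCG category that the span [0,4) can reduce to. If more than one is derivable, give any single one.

[0,4] S   <
  [0,3] N\NP   <
    [0,1] "today" : S\N
    [1,3] (N\NP)\(S\N)   >
      [1,2] "song" : ((N\NP)\(S\N))/NP
      [2,3] "from" : NP
  [3,4] "no" : S\(N\NP)

S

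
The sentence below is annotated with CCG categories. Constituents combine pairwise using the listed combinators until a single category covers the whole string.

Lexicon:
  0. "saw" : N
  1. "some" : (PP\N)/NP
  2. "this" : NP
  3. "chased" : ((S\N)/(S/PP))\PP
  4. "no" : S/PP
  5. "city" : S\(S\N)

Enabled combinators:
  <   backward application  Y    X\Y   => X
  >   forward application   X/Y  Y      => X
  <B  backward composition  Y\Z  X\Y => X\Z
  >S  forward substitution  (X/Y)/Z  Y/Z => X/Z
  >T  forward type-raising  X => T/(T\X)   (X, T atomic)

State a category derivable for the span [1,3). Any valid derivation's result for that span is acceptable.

PP\N

[0,6] S   <
  [0,5] S\N   >
    [0,4] (S\N)/(S/PP)   <
      [0,3] PP   <
        [0,1] "saw" : N
        [1,3] PP\N   >
          [1,2] "some" : (PP\N)/NP
          [2,3] "this" : NP
      [3,4] "chased" : ((S\N)/(S/PP))\PP
    [4,5] "no" : S/PP
  [5,6] "city" : S\(S\N)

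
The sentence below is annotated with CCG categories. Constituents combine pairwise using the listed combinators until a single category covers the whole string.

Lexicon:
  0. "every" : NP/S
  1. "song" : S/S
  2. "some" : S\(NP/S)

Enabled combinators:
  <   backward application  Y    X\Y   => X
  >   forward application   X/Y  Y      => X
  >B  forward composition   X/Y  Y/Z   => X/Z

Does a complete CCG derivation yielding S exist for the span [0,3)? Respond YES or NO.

[0,3] S   <
  [0,2] NP/S   >B
    [0,1] "every" : NP/S
    [1,2] "song" : S/S
  [2,3] "some" : S\(NP/S)

YES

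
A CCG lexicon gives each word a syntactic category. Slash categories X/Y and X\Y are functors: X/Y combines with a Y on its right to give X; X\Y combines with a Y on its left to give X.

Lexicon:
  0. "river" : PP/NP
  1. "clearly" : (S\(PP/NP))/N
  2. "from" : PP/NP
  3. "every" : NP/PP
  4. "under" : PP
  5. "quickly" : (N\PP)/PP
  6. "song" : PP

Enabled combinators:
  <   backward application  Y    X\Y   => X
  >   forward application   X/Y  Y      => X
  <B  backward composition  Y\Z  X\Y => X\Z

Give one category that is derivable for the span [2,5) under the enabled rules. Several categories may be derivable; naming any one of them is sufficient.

[0,7] S   <
  [0,1] "river" : PP/NP
  [1,7] S\(PP/NP)   >
    [1,2] "clearly" : (S\(PP/NP))/N
    [2,7] N   <
      [2,5] PP   >
        [2,3] "from" : PP/NP
        [3,5] NP   >
          [3,4] "every" : NP/PP
          [4,5] "under" : PP
      [5,7] N\PP   >
        [5,6] "quickly" : (N\PP)/PP
        [6,7] "song" : PP

PP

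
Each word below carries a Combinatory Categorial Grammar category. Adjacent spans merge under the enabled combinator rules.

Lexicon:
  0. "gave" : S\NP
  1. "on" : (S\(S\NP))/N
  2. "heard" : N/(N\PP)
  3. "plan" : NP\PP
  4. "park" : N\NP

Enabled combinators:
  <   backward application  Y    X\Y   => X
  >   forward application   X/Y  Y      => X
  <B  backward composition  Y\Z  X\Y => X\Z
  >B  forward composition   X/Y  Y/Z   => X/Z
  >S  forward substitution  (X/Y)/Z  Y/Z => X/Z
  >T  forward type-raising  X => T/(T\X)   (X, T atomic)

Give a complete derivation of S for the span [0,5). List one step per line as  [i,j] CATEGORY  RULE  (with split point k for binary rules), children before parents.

[0,1] S\NP  lex  "gave"
[1,2] (S\(S\NP))/N  lex  "on"
[2,3] N/(N\PP)  lex  "heard"
[3,4] NP\PP  lex  "plan"
[4,5] N\NP  lex  "park"
[3,5] N\PP  <B  k=4
[2,5] N  >  k=3
[1,5] S\(S\NP)  >  k=2
[0,5] S  <  k=1

[0,5] S   <
  [0,1] "gave" : S\NP
  [1,5] S\(S\NP)   >
    [1,2] "on" : (S\(S\NP))/N
    [2,5] N   >
      [2,3] "heard" : N/(N\PP)
      [3,5] N\PP   <B
        [3,4] "plan" : NP\PP
        [4,5] "park" : N\NP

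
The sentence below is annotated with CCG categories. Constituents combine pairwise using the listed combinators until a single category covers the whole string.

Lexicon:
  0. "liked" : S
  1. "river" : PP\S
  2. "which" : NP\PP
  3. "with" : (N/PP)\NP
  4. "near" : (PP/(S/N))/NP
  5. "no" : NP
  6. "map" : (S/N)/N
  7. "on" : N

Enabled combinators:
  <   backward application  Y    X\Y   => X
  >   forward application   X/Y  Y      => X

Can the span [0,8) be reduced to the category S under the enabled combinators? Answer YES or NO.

NO

S PP\S NP\PP (N/PP)\NP (PP/(S/N))/NP NP (S/N)/N N
CKY chart[0,8] = {N}; S ∉ chart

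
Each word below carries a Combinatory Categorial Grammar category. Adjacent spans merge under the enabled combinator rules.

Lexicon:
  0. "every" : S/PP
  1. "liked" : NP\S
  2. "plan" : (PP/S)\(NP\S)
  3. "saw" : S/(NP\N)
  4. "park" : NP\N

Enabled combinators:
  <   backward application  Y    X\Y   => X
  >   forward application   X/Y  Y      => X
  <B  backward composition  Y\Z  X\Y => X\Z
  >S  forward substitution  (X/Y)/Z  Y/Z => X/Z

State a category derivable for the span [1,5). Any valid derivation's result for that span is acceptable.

PP

[0,5] S   >
  [0,1] "every" : S/PP
  [1,5] PP   >
    [1,3] PP/S   <
      [1,2] "liked" : NP\S
      [2,3] "plan" : (PP/S)\(NP\S)
    [3,5] S   >
      [3,4] "saw" : S/(NP\N)
      [4,5] "park" : NP\N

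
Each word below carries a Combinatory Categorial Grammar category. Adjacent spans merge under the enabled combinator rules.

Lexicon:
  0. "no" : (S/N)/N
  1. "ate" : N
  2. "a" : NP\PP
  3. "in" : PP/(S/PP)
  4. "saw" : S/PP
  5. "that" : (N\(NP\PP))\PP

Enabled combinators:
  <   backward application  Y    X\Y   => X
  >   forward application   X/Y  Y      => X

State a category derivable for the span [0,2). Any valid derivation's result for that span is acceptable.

[0,6] S   >
  [0,2] S/N   >
    [0,1] "no" : (S/N)/N
    [1,2] "ate" : N
  [2,6] N   <
    [2,3] "a" : NP\PP
    [3,6] N\(NP\PP)   <
      [3,5] PP   >
        [3,4] "in" : PP/(S/PP)
        [4,5] "saw" : S/PP
      [5,6] "that" : (N\(NP\PP))\PP

S/N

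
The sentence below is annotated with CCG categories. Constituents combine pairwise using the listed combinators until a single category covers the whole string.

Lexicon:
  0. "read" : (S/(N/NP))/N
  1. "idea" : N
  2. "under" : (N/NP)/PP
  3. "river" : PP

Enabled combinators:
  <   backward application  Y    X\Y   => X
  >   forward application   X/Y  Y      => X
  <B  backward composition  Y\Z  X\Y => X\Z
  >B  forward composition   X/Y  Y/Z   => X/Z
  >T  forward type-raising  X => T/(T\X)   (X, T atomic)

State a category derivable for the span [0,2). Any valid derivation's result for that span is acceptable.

S/(N/NP)

[0,4] S   >
  [0,2] S/(N/NP)   >
    [0,1] "read" : (S/(N/NP))/N
    [1,2] "idea" : N
  [2,4] N/NP   >
    [2,3] "under" : (N/NP)/PP
    [3,4] "river" : PP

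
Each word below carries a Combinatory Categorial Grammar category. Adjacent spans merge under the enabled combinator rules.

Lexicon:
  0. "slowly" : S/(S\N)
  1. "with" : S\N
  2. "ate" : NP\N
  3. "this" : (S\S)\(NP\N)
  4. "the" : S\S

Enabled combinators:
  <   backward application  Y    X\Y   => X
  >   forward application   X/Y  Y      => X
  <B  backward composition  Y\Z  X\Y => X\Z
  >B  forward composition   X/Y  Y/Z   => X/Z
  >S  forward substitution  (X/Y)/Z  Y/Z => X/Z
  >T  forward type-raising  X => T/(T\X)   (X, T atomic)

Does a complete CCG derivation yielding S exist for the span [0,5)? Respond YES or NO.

YES

[0,5] S   >
  [0,1] "slowly" : S/(S\N)
  [1,5] S\N   <B
    [1,2] "with" : S\N
    [2,5] S\S   <B
      [2,4] S\S   <
        [2,3] "ate" : NP\N
        [3,4] "this" : (S\S)\(NP\N)
      [4,5] "the" : S\S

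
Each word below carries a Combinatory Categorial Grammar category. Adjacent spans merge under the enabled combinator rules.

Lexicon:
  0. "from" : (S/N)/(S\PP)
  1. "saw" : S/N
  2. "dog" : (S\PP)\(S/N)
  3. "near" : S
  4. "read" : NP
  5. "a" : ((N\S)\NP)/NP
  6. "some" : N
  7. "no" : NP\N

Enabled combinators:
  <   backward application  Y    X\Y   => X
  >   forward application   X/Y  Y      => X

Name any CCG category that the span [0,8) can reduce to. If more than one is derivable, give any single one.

[0,8] S   >
  [0,3] S/N   >
    [0,1] "from" : (S/N)/(S\PP)
    [1,3] S\PP   <
      [1,2] "saw" : S/N
      [2,3] "dog" : (S\PP)\(S/N)
  [3,8] N   <
    [3,4] "near" : S
    [4,8] N\S   <
      [4,5] "read" : NP
      [5,8] (N\S)\NP   >
        [5,6] "a" : ((N\S)\NP)/NP
        [6,8] NP   <
          [6,7] "some" : N
          [7,8] "no" : NP\N

S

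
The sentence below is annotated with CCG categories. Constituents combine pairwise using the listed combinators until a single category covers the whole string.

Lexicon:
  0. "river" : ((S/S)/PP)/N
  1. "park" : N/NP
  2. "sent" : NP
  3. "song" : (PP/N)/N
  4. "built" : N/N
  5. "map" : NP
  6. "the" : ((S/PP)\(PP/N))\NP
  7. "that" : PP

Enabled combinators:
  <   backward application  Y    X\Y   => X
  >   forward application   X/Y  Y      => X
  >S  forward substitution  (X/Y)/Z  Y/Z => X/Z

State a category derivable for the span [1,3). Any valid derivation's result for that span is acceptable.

[0,8] S   >
  [0,7] S/PP   >S
    [0,3] (S/S)/PP   >
      [0,1] "river" : ((S/S)/PP)/N
      [1,3] N   >
        [1,2] "park" : N/NP
        [2,3] "sent" : NP
    [3,7] S/PP   <
      [3,5] PP/N   >S
        [3,4] "song" : (PP/N)/N
        [4,5] "built" : N/N
      [5,7] (S/PP)\(PP/N)   <
        [5,6] "map" : NP
        [6,7] "the" : ((S/PP)\(PP/N))\NP
  [7,8] "that" : PP

N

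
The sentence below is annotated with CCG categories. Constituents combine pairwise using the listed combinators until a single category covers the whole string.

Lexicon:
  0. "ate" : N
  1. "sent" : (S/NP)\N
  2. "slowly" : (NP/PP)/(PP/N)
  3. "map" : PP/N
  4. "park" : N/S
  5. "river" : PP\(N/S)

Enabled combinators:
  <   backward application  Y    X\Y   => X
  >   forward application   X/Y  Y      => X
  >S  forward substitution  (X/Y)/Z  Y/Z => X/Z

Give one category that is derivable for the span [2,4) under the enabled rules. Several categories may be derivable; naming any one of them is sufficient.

[0,6] S   >
  [0,2] S/NP   <
    [0,1] "ate" : N
    [1,2] "sent" : (S/NP)\N
  [2,6] NP   >
    [2,4] NP/PP   >
      [2,3] "slowly" : (NP/PP)/(PP/N)
      [3,4] "map" : PP/N
    [4,6] PP   <
      [4,5] "park" : N/S
      [5,6] "river" : PP\(N/S)

NP/PP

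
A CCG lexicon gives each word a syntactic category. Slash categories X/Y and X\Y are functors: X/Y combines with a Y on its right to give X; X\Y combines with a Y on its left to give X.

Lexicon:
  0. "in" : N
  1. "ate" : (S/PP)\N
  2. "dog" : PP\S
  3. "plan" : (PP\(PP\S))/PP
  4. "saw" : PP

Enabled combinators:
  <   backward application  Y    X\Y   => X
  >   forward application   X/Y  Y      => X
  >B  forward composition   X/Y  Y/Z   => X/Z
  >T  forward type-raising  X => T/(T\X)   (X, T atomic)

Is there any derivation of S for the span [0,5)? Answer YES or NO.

[0,5] S   >
  [0,2] S/PP   <
    [0,1] "in" : N
    [1,2] "ate" : (S/PP)\N
  [2,5] PP   <
    [2,3] "dog" : PP\S
    [3,5] PP\(PP\S)   >
      [3,4] "plan" : (PP\(PP\S))/PP
      [4,5] "saw" : PP

YES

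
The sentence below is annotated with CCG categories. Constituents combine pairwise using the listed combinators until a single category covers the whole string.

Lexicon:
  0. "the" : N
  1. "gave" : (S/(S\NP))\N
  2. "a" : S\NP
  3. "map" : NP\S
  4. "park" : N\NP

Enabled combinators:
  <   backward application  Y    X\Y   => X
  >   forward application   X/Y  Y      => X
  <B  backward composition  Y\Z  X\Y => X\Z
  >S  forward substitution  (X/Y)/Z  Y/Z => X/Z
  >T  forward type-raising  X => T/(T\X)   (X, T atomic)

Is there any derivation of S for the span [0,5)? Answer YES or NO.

N (S/(S\NP))\N S\NP NP\S N\NP
CKY chart[0,5] = {N, N/(N\N), NP/(NP\N), PP/(PP\N), S/(S\N)}; S ∉ chart

NO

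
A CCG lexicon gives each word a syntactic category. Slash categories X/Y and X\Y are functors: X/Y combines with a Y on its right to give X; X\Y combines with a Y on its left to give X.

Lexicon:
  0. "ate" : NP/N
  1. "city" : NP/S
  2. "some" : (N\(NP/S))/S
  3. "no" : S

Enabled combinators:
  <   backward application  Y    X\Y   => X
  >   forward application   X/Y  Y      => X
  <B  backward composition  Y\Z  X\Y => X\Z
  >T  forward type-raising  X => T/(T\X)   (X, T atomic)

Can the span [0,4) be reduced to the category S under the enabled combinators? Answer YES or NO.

NO

NP/N NP/S (N\(NP/S))/S S
CKY chart[0,4] = {N/(N\NP), NP, NP/(NP\NP), PP/(PP\NP), S/(S\NP)}; S ∉ chart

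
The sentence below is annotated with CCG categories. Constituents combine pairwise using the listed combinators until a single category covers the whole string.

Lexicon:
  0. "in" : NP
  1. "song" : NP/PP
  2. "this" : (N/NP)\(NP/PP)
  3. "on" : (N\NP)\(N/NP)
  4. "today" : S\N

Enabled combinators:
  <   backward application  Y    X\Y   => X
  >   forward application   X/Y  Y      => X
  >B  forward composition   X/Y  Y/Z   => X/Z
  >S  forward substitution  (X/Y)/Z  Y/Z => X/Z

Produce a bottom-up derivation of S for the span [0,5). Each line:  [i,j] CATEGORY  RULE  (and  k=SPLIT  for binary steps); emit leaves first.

[0,5] S   <
  [0,4] N   <
    [0,1] "in" : NP
    [1,4] N\NP   <
      [1,3] N/NP   <
        [1,2] "song" : NP/PP
        [2,3] "this" : (N/NP)\(NP/PP)
      [3,4] "on" : (N\NP)\(N/NP)
  [4,5] "today" : S\N

[0,1] NP  lex  "in"
[1,2] NP/PP  lex  "song"
[2,3] (N/NP)\(NP/PP)  lex  "this"
[1,3] N/NP  <  k=2
[3,4] (N\NP)\(N/NP)  lex  "on"
[1,4] N\NP  <  k=3
[0,4] N  <  k=1
[4,5] S\N  lex  "today"
[0,5] S  <  k=4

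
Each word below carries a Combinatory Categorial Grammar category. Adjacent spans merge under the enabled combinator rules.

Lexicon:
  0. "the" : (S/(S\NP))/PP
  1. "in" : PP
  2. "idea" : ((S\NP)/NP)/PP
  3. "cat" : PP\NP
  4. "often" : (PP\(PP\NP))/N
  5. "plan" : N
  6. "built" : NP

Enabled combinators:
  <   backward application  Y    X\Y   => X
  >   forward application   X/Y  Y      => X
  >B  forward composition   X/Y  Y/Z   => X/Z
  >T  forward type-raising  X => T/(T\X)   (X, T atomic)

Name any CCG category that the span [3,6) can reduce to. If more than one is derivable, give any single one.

[0,7] S   >
  [0,2] S/(S\NP)   >
    [0,1] "the" : (S/(S\NP))/PP
    [1,2] "in" : PP
  [2,7] S\NP   >
    [2,6] (S\NP)/NP   >
      [2,3] "idea" : ((S\NP)/NP)/PP
      [3,6] PP   <
        [3,4] "cat" : PP\NP
        [4,6] PP\(PP\NP)   >
          [4,5] "often" : (PP\(PP\NP))/N
          [5,6] "plan" : N
    [6,7] "built" : NP

PP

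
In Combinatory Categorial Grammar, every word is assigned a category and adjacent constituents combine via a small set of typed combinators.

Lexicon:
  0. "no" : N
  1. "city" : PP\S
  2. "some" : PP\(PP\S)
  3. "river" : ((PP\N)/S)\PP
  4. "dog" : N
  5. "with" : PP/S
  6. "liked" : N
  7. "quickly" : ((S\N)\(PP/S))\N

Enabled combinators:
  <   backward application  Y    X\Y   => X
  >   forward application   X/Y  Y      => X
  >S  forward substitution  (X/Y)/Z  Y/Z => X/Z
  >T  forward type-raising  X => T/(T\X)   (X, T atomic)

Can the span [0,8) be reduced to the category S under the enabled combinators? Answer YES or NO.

N PP\S PP\(PP\S) ((PP\N)/S)\PP N PP/S N ((S\N)\(PP/S))\N
CKY chart[0,8] = {N/(N\PP), NP/(NP\PP), PP, PP/(PP\PP), S/(S\PP)}; S ∉ chart

NO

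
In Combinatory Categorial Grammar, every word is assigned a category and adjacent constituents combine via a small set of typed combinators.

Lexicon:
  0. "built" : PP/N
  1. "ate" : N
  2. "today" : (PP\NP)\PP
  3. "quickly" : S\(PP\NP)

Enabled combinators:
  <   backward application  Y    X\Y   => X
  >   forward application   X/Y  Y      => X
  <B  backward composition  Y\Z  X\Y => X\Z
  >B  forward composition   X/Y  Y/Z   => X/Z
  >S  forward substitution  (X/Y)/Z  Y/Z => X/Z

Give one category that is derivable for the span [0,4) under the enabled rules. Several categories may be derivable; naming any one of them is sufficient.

[0,4] S   <
  [0,2] PP   >
    [0,1] "built" : PP/N
    [1,2] "ate" : N
  [2,4] S\PP   <B
    [2,3] "today" : (PP\NP)\PP
    [3,4] "quickly" : S\(PP\NP)

S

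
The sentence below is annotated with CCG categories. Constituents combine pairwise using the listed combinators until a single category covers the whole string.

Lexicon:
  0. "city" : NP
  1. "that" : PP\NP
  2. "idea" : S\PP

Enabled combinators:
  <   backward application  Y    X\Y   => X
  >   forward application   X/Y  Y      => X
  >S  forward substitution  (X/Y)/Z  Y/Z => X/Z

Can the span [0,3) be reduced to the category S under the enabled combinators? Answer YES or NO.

YES

[0,3] S   <
  [0,2] PP   <
    [0,1] "city" : NP
    [1,2] "that" : PP\NP
  [2,3] "idea" : S\PP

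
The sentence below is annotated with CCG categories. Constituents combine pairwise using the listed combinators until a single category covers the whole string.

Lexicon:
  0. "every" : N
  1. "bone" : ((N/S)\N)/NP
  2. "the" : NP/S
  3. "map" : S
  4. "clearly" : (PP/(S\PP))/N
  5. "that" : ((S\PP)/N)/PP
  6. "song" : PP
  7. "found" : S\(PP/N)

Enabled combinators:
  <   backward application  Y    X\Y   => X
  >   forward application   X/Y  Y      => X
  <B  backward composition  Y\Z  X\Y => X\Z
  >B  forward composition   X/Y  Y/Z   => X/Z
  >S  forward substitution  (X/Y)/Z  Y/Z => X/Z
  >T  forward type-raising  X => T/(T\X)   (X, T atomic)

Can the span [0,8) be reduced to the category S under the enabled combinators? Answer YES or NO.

NO

N ((N/S)\N)/NP NP/S S (PP/(S\PP))/N ((S\PP)/N)/PP PP S\(PP/N)
CKY chart[0,8] = {N, N/(N\N), N/(S\S), NP/(NP\N), PP/(PP\N), S/(S\N)}; S ∉ chart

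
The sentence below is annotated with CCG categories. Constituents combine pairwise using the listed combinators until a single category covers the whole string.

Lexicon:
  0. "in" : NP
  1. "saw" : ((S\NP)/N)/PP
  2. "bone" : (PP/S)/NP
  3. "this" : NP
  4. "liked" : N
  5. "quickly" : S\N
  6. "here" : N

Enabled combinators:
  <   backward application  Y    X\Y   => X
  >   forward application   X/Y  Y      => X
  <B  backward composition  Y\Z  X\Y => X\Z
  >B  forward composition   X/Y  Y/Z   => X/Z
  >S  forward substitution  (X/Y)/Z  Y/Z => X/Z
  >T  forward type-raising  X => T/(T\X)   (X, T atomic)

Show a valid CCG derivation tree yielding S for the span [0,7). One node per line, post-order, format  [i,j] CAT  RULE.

[0,7] S   >
  [0,1] S/(S\NP)   >T
    [0,1] "in" : NP
  [1,7] S\NP   >
    [1,6] (S\NP)/N   >
      [1,2] "saw" : ((S\NP)/N)/PP
      [2,6] PP   >
        [2,4] PP/S   >
          [2,3] "bone" : (PP/S)/NP
          [3,4] "this" : NP
        [4,6] S   >
          [4,5] S/(S\N)   >T
            [4,5] "liked" : N
          [5,6] "quickly" : S\N
    [6,7] "here" : N

[0,1] NP  lex  "in"
[0,1] S/(S\NP)  >T
[1,2] ((S\NP)/N)/PP  lex  "saw"
[2,3] (PP/S)/NP  lex  "bone"
[3,4] NP  lex  "this"
[2,4] PP/S  >  k=3
[4,5] N  lex  "liked"
[4,5] S/(S\N)  >T
[5,6] S\N  lex  "quickly"
[4,6] S  >  k=5
[2,6] PP  >  k=4
[1,6] (S\NP)/N  >  k=2
[6,7] N  lex  "here"
[1,7] S\NP  >  k=6
[0,7] S  >  k=1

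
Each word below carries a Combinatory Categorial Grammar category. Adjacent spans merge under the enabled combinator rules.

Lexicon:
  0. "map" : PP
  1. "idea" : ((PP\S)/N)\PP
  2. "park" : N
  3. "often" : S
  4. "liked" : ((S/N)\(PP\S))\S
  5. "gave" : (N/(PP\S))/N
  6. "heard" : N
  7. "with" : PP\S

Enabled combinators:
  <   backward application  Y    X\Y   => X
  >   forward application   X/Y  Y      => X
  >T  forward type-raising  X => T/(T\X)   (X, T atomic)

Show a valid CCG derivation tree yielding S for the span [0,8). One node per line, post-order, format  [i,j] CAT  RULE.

[0,1] PP  lex  "map"
[1,2] ((PP\S)/N)\PP  lex  "idea"
[0,2] (PP\S)/N  <  k=1
[2,3] N  lex  "park"
[0,3] PP\S  >  k=2
[3,4] S  lex  "often"
[4,5] ((S/N)\(PP\S))\S  lex  "liked"
[3,5] (S/N)\(PP\S)  <  k=4
[0,5] S/N  <  k=3
[5,6] (N/(PP\S))/N  lex  "gave"
[6,7] N  lex  "heard"
[5,7] N/(PP\S)  >  k=6
[7,8] PP\S  lex  "with"
[5,8] N  >  k=7
[0,8] S  >  k=5

[0,8] S   >
  [0,5] S/N   <
    [0,3] PP\S   >
      [0,2] (PP\S)/N   <
        [0,1] "map" : PP
        [1,2] "idea" : ((PP\S)/N)\PP
      [2,3] "park" : N
    [3,5] (S/N)\(PP\S)   <
      [3,4] "often" : S
      [4,5] "liked" : ((S/N)\(PP\S))\S
  [5,8] N   >
    [5,7] N/(PP\S)   >
      [5,6] "gave" : (N/(PP\S))/N
      [6,7] "heard" : N
    [7,8] "with" : PP\S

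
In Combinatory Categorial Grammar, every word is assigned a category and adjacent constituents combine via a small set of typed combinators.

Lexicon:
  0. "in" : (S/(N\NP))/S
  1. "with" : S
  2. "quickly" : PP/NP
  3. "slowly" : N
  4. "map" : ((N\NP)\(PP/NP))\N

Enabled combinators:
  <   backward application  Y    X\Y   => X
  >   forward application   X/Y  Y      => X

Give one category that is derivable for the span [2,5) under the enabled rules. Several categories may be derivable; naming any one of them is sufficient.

[0,5] S   >
  [0,2] S/(N\NP)   >
    [0,1] "in" : (S/(N\NP))/S
    [1,2] "with" : S
  [2,5] N\NP   <
    [2,3] "quickly" : PP/NP
    [3,5] (N\NP)\(PP/NP)   <
      [3,4] "slowly" : N
      [4,5] "map" : ((N\NP)\(PP/NP))\N

N\NP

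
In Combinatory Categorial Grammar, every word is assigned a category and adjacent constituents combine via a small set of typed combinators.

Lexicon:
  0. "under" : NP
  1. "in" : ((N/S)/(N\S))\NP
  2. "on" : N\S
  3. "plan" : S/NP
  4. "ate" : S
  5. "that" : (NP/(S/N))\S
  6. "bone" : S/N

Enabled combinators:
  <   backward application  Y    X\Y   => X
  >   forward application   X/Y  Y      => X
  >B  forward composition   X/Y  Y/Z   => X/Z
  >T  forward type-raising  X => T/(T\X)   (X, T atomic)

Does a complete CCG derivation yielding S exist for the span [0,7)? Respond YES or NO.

NO

NP ((N/S)/(N\S))\NP N\S S/NP S (NP/(S/N))\S S/N
CKY chart[0,7] = {N, N/(NP\NP), N/(N\N), N/(S\S), NP/(NP\N), PP/(PP\N), S/(S\N)}; S ∉ chart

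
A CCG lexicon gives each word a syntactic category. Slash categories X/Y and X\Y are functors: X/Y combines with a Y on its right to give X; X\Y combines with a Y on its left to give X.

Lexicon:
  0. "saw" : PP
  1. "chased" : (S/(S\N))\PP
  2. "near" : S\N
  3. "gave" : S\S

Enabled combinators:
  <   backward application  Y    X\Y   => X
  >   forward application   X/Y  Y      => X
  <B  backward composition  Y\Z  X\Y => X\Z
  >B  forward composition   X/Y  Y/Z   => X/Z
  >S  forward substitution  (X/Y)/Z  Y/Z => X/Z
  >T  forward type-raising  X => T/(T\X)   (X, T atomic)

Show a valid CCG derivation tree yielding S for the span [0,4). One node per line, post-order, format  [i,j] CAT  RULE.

[0,4] S   >
  [0,2] S/(S\N)   <
    [0,1] "saw" : PP
    [1,2] "chased" : (S/(S\N))\PP
  [2,4] S\N   <B
    [2,3] "near" : S\N
    [3,4] "gave" : S\S

[0,1] PP  lex  "saw"
[1,2] (S/(S\N))\PP  lex  "chased"
[0,2] S/(S\N)  <  k=1
[2,3] S\N  lex  "near"
[3,4] S\S  lex  "gave"
[2,4] S\N  <B  k=3
[0,4] S  >  k=2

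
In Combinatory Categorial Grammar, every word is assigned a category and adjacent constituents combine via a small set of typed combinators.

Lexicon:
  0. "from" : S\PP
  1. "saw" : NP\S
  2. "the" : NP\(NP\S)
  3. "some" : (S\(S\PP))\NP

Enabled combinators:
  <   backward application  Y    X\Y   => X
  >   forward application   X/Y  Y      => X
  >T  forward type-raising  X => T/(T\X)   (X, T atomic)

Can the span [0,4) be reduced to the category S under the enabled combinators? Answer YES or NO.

YES

[0,4] S   <
  [0,1] "from" : S\PP
  [1,4] S\(S\PP)   <
    [1,3] NP   <
      [1,2] "saw" : NP\S
      [2,3] "the" : NP\(NP\S)
    [3,4] "some" : (S\(S\PP))\NP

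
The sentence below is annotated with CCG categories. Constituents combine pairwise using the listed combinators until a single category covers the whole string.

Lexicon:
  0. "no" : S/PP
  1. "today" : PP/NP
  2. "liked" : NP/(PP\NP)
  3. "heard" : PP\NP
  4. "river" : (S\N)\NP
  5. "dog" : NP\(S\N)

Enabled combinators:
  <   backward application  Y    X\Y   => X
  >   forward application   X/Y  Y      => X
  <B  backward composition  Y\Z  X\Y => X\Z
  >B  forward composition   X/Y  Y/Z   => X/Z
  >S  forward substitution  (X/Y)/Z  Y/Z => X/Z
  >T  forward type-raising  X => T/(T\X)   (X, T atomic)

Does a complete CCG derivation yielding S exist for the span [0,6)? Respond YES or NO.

[0,6] S   >
  [0,2] S/NP   >B
    [0,1] "no" : S/PP
    [1,2] "today" : PP/NP
  [2,6] NP   <
    [2,5] S\N   <
      [2,4] NP   >
        [2,3] "liked" : NP/(PP\NP)
        [3,4] "heard" : PP\NP
      [4,5] "river" : (S\N)\NP
    [5,6] "dog" : NP\(S\N)

YES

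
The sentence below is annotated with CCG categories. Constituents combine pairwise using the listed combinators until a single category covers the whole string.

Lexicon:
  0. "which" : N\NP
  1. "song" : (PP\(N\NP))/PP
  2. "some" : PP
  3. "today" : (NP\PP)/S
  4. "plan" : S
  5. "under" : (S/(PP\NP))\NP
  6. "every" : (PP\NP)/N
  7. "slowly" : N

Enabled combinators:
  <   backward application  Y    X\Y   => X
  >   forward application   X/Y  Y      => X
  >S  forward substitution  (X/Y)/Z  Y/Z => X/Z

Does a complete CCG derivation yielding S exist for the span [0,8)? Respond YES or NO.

YES

[0,8] S   >
  [0,6] S/(PP\NP)   <
    [0,5] NP   <
      [0,3] PP   <
        [0,1] "which" : N\NP
        [1,3] PP\(N\NP)   >
          [1,2] "song" : (PP\(N\NP))/PP
          [2,3] "some" : PP
      [3,5] NP\PP   >
        [3,4] "today" : (NP\PP)/S
        [4,5] "plan" : S
    [5,6] "under" : (S/(PP\NP))\NP
  [6,8] PP\NP   >
    [6,7] "every" : (PP\NP)/N
    [7,8] "slowly" : N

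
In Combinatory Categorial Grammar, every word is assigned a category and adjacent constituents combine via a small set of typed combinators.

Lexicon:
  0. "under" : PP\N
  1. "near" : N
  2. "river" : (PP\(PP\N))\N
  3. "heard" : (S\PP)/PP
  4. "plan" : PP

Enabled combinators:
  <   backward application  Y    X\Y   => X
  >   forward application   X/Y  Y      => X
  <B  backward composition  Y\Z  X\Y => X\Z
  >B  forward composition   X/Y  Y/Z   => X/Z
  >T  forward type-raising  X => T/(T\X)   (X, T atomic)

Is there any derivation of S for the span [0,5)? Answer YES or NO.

YES

[0,5] S   <
  [0,3] PP   <
    [0,1] "under" : PP\N
    [1,3] PP\(PP\N)   <
      [1,2] "near" : N
      [2,3] "river" : (PP\(PP\N))\N
  [3,5] S\PP   >
    [3,4] "heard" : (S\PP)/PP
    [4,5] "plan" : PP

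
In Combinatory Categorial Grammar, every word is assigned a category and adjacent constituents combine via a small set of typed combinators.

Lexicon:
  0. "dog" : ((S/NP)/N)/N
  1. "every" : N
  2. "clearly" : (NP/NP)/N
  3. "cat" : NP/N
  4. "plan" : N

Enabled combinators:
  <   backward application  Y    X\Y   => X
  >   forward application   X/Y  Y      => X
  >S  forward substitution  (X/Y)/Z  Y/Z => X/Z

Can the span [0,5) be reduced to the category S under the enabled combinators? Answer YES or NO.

YES

[0,5] S   >
  [0,4] S/N   >S
    [0,2] (S/NP)/N   >
      [0,1] "dog" : ((S/NP)/N)/N
      [1,2] "every" : N
    [2,4] NP/N   >S
      [2,3] "clearly" : (NP/NP)/N
      [3,4] "cat" : NP/N
  [4,5] "plan" : N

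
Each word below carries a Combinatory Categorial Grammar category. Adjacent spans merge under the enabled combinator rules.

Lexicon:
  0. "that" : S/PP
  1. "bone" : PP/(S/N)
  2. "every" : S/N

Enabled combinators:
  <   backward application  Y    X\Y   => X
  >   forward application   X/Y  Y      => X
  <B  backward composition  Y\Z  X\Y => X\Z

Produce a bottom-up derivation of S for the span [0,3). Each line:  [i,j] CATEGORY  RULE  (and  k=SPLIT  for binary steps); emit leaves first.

[0,3] S   >
  [0,1] "that" : S/PP
  [1,3] PP   >
    [1,2] "bone" : PP/(S/N)
    [2,3] "every" : S/N

[0,1] S/PP  lex  "that"
[1,2] PP/(S/N)  lex  "bone"
[2,3] S/N  lex  "every"
[1,3] PP  >  k=2
[0,3] S  >  k=1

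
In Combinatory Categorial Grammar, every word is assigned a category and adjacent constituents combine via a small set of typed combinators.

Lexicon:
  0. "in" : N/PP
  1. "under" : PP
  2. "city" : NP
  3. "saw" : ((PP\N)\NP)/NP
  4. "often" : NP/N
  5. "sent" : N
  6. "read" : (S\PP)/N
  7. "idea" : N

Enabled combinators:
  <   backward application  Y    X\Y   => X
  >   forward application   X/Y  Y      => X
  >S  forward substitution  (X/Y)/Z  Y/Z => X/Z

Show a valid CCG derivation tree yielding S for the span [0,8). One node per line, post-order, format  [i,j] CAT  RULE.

[0,8] S   <
  [0,6] PP   <
    [0,2] N   >
      [0,1] "in" : N/PP
      [1,2] "under" : PP
    [2,6] PP\N   <
      [2,3] "city" : NP
      [3,6] (PP\N)\NP   >
        [3,4] "saw" : ((PP\N)\NP)/NP
        [4,6] NP   >
          [4,5] "often" : NP/N
          [5,6] "sent" : N
  [6,8] S\PP   >
    [6,7] "read" : (S\PP)/N
    [7,8] "idea" : N

[0,1] N/PP  lex  "in"
[1,2] PP  lex  "under"
[0,2] N  >  k=1
[2,3] NP  lex  "city"
[3,4] ((PP\N)\NP)/NP  lex  "saw"
[4,5] NP/N  lex  "often"
[5,6] N  lex  "sent"
[4,6] NP  >  k=5
[3,6] (PP\N)\NP  >  k=4
[2,6] PP\N  <  k=3
[0,6] PP  <  k=2
[6,7] (S\PP)/N  lex  "read"
[7,8] N  lex  "idea"
[6,8] S\PP  >  k=7
[0,8] S  <  k=6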